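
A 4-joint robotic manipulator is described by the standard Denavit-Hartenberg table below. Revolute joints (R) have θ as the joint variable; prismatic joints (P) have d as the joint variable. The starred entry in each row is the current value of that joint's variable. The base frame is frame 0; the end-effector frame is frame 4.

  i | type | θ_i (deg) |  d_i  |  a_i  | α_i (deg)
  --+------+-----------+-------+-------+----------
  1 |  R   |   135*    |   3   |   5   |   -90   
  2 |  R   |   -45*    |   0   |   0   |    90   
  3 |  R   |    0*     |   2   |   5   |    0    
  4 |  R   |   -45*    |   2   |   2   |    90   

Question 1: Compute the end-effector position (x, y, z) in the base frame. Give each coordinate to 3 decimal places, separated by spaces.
-3.743 5.743 10.364

after link 1: o_1 = (-3.5355, 3.5355, 3.0000)
after link 2: o_2 = (-3.5355, 3.5355, 3.0000)
after link 3: o_3 = (-5.0355, 5.0355, 7.9497)
after link 4: o_4 = (-3.7426, 5.7426, 10.3640)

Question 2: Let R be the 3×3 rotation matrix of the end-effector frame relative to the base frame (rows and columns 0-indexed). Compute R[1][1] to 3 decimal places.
End-effector y-axis (col 1 of R) = (0.5000,-0.5000,0.7071)
R[1][1] = -0.5000

-0.500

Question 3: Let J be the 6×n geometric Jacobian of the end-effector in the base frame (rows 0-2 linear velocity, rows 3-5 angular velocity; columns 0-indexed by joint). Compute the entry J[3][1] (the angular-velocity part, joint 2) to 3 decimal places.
axis z_1 = (-0.7071,-0.7071,0.0000); lever o_n−o_1 = (-0.2071,2.2071,7.3640)
cross product → J_v[:, 1] = (-5.2071,5.2071,-1.7071)
J_ω[:, 1] = z_1
entry J[3][1] = -0.7071

-0.707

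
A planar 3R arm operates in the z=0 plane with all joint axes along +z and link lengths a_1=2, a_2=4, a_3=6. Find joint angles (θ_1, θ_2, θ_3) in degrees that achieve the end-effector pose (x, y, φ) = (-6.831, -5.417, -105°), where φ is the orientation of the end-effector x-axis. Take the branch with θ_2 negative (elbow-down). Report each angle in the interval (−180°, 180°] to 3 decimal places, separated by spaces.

-143.213 -59.994 98.207

wrist centre = target − a_3·(cos φ, sin φ) = (-5.2781, 0.3786)
cos θ_2 = (28.0015−2²−4²)/(2·2·4) = 0.5001; θ_2 = -59.9938° (elbow-down)
β = atan2(0.3786,-5.2781) = 175.8977°; ψ = atan2(-3.4639,4.0004) = -40.8890°
θ_1 = β − ψ = 216.7866°
θ_3 = φ − θ_1 − θ_2 = 98.2072° (wrapped to (-180°,180°])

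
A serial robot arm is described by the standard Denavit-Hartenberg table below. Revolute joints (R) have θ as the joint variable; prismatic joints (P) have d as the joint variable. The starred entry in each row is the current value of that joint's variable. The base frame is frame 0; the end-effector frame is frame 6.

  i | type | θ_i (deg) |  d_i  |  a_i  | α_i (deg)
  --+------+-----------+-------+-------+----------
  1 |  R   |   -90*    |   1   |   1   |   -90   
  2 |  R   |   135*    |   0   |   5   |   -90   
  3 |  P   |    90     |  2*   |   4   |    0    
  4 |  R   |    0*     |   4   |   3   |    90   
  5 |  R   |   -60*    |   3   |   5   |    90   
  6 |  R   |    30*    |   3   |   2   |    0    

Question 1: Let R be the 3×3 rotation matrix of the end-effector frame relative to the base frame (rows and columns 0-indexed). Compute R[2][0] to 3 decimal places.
-0.884

End-effector x-axis (col 0 of R) = (-0.4330,-0.1768,-0.8839)
R[2][0] = -0.8839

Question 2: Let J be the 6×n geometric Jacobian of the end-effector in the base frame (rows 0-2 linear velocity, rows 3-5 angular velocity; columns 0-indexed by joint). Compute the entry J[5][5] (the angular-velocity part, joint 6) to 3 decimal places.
-0.354

axis z_5 = (0.8660,-0.3536,-0.3536); lever o_n−o_5 = (1.7321,-1.4142,-2.8284)
cross product → J_v[:, 5] = (0.5000,1.8371,-0.6124)
J_ω[:, 5] = z_5
entry J[5][5] = -0.3536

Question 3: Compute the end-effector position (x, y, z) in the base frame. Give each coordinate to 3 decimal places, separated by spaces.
-7.768 4.423 -6.305

after link 1: o_1 = (0.0000, -1.0000, 1.0000)
after link 2: o_2 = (0.0000, 2.5355, -2.5355)
after link 3: o_3 = (-4.0000, 3.9497, -1.1213)
after link 4: o_4 = (-7.0000, 6.7782, 1.7071)
after link 5: o_5 = (-9.5000, 5.8376, -3.4761)
after link 6: o_6 = (-7.7679, 4.4234, -6.3045)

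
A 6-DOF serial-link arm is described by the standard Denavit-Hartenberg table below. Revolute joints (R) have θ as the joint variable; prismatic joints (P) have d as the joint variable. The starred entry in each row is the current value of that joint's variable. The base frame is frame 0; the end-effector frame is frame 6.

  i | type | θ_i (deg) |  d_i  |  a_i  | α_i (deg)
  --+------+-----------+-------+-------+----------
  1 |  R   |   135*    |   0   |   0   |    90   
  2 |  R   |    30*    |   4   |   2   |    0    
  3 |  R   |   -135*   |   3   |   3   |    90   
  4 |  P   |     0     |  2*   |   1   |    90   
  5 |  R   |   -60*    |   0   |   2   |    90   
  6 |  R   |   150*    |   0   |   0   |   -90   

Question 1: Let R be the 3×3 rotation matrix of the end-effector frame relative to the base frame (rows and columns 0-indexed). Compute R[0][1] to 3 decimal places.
End-effector y-axis (col 1 of R) = (0.5000,-0.5000,-0.7071)
R[0][1] = 0.5000

0.500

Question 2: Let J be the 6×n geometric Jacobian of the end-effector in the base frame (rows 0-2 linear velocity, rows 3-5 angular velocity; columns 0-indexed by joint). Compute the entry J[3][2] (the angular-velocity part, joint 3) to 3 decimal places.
axis z_2 = (0.7071,0.7071,0.0000); lever o_n−o_2 = (3.2194,1.0232,-4.7603)
cross product → J_v[:, 2] = (-3.3660,3.3660,-1.5529)
J_ω[:, 2] = z_2
entry J[3][2] = 0.7071

0.707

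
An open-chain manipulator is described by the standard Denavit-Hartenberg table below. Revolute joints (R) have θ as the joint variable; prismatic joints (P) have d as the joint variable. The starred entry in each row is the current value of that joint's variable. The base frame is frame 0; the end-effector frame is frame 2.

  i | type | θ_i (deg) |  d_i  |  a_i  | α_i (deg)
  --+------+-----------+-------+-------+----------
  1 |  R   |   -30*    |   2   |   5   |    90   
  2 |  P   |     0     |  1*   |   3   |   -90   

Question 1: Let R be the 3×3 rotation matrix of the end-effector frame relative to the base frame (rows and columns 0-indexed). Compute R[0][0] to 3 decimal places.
End-effector x-axis (col 0 of R) = (0.8660,-0.5000,0.0000)
R[0][0] = 0.8660

0.866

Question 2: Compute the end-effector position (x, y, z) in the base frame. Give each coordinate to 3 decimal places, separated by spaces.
after link 1: o_1 = (4.3301, -2.5000, 2.0000)
after link 2: o_2 = (6.4282, -4.8660, 2.0000)

6.428 -4.866 2.000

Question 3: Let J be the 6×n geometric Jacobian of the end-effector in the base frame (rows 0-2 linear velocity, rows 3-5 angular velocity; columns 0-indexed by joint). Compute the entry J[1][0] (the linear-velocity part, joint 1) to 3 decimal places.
axis z_0 = ẑ; lever o_n−o_0 = (6.4282,-4.8660,2.0000)
cross product → J_v[:, 0] = (4.8660,6.4282,-0.0000)
J_ω[:, 0] = z_0
entry J[1][0] = 6.4282

6.428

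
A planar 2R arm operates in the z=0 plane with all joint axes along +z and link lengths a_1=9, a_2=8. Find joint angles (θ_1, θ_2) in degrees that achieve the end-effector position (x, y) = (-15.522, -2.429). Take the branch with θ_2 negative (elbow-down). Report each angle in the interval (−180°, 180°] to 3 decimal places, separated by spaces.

cos θ_2 = (246.8325−9²−8²)/(2·9·8) = 0.7072; θ_2 = -44.9949° (elbow-down)
β = atan2(-2.4290,-15.5220) = -171.1061°; ψ = atan2(-5.6563,14.6574) = -21.1018°
θ_1 = β − ψ = -150.0042°

-150.004 -44.995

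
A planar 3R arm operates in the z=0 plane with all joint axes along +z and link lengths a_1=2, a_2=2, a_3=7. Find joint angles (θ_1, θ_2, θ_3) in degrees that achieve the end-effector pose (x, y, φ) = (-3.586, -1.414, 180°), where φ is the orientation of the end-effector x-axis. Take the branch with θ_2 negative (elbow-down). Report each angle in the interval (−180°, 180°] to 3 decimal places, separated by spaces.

wrist centre = target − a_3·(cos φ, sin φ) = (3.4140, -1.4140)
cos θ_2 = (13.6548−2²−2²)/(2·2·2) = 0.7068; θ_2 = -45.0209° (elbow-down)
β = atan2(-1.4140,3.4140) = -22.4982°; ψ = atan2(-1.4147,3.4137) = -22.5104°
θ_1 = β − ψ = 0.0122°
θ_3 = φ − θ_1 − θ_2 = -134.9914° (wrapped to (-180°,180°])

0.012 -45.021 -134.991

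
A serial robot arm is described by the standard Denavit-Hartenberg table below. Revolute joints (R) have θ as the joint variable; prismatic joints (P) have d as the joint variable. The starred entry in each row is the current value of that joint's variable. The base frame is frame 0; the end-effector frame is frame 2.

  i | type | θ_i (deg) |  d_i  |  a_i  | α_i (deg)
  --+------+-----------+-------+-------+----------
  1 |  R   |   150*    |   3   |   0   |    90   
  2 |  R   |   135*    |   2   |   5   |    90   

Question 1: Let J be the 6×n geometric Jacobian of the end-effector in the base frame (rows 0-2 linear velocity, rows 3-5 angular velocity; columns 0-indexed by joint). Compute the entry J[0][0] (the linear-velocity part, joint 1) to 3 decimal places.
axis z_0 = ẑ; lever o_n−o_0 = (4.0619,-0.0357,6.5355)
cross product → J_v[:, 0] = (0.0357,4.0619,-0.0000)
J_ω[:, 0] = z_0
entry J[0][0] = 0.0357

0.036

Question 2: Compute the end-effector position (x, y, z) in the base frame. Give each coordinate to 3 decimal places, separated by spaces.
4.062 -0.036 6.536

after link 1: o_1 = (0.0000, 0.0000, 3.0000)
after link 2: o_2 = (4.0619, -0.0357, 6.5355)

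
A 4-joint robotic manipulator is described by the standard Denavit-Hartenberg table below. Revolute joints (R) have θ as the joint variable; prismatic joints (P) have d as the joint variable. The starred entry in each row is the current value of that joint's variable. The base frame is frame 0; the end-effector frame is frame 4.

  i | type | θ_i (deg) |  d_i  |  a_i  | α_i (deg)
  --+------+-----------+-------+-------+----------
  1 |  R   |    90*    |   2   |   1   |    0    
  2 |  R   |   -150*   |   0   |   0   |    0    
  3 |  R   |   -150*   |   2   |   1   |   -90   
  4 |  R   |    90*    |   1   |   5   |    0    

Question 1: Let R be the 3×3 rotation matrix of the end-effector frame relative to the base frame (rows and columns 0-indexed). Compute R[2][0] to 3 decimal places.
End-effector x-axis (col 0 of R) = (-0.0000,-0.0000,-1.0000)
R[2][0] = -1.0000

-1.000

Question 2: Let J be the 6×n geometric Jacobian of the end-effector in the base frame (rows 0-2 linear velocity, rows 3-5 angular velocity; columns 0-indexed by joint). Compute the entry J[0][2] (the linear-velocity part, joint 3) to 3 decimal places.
axis z_2 = (0.0000,0.0000,1.0000); lever o_n−o_2 = (-1.3660,-0.3660,-3.0000)
cross product → J_v[:, 2] = (0.3660,-1.3660,0.0000)
J_ω[:, 2] = z_2
entry J[0][2] = 0.3660

0.366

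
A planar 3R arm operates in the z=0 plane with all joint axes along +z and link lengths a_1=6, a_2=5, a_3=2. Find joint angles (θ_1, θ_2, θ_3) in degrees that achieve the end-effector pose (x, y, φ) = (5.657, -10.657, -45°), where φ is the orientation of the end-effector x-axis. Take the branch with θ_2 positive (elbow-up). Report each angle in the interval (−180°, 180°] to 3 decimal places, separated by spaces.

wrist centre = target − a_3·(cos φ, sin φ) = (4.2428, -9.2428)
cos θ_2 = (103.4303−6²−5²)/(2·6·5) = 0.7072; θ_2 = 44.9947° (elbow-up)
β = atan2(-9.2428,4.2428) = -65.3431°; ψ = atan2(3.5352,9.5359) = 20.3411°
θ_1 = β − ψ = -85.6842°
θ_3 = φ − θ_1 − θ_2 = -4.3105° (wrapped to (-180°,180°])

-85.684 44.995 -4.310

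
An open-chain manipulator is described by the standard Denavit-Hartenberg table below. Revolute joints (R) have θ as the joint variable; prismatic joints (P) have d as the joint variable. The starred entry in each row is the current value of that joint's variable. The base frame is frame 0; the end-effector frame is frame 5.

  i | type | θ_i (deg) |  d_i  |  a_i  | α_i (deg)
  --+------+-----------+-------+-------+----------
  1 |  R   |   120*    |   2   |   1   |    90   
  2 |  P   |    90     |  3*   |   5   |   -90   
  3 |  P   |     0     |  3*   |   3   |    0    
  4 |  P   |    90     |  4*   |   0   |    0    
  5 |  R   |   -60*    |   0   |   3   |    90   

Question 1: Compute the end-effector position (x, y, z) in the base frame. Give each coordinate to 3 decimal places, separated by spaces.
4.299 -4.446 12.598

after link 1: o_1 = (-0.5000, 0.8660, 2.0000)
after link 2: o_2 = (2.0981, 2.3660, 7.0000)
after link 3: o_3 = (3.5981, -0.2321, 10.0000)
after link 4: o_4 = (5.5981, -3.6962, 10.0000)
after link 5: o_5 = (4.2990, -4.4462, 12.5981)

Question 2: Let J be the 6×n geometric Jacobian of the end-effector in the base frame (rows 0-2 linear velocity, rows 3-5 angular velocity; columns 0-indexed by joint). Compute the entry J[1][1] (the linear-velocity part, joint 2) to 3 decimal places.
prismatic axis z_1 = (0.8660,0.5000,0.0000)
J_v[:, 1] = z_1; J_ω[:, 1] = (0,0,0)
entry J[1][1] = 0.5000

0.500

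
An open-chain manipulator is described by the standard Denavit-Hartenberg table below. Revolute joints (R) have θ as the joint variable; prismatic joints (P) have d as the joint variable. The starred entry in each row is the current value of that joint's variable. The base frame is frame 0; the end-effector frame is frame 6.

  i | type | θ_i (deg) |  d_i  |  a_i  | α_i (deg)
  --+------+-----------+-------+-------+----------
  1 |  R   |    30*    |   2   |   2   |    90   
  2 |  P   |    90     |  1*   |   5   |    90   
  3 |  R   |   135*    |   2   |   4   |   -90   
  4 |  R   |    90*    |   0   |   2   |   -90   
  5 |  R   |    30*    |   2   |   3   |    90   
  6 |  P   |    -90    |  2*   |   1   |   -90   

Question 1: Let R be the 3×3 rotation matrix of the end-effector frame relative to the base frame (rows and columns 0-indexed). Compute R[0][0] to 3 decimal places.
0.354

End-effector x-axis (col 0 of R) = (0.3536,-0.6124,-0.7071)
R[0][0] = 0.3536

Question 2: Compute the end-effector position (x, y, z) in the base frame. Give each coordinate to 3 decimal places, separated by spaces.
after link 1: o_1 = (1.7321, 1.0000, 2.0000)
after link 2: o_2 = (2.2321, 0.1340, 7.0000)
after link 3: o_3 = (5.3783, -1.3155, 4.1716)
after link 4: o_4 = (3.6463, -2.3155, 4.1716)
after link 5: o_5 = (1.2195, -3.3084, 6.6464)
after link 6: o_6 = (0.0946, -3.3601, 4.7146)

0.095 -3.360 4.715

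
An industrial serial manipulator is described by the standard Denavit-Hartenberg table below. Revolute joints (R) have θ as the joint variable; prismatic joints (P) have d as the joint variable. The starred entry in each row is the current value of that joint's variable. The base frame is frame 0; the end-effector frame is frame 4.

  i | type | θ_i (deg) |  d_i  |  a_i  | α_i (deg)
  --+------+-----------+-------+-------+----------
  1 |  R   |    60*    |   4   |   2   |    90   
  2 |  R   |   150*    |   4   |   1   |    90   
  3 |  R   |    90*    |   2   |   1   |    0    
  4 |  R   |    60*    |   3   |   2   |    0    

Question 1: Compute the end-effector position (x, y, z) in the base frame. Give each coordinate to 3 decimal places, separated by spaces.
after link 1: o_1 = (1.0000, 1.7321, 4.0000)
after link 2: o_2 = (4.0311, -1.0179, 4.5000)
after link 3: o_3 = (5.3971, -0.6519, 6.2321)
after link 4: o_4 = (7.7631, 1.4462, 7.9641)

7.763 1.446 7.964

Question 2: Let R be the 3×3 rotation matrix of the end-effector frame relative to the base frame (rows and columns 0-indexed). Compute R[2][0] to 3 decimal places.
-0.433

End-effector x-axis (col 0 of R) = (0.8080,0.3995,-0.4330)
R[2][0] = -0.4330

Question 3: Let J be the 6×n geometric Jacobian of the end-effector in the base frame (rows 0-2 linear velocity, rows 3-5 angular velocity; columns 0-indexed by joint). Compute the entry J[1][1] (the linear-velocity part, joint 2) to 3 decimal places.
axis z_1 = (0.8660,-0.5000,0.0000); lever o_n−o_1 = (6.7631,-0.2859,3.9641)
cross product → J_v[:, 1] = (-1.9821,-3.4330,3.1340)
J_ω[:, 1] = z_1
entry J[1][1] = -3.4330

-3.433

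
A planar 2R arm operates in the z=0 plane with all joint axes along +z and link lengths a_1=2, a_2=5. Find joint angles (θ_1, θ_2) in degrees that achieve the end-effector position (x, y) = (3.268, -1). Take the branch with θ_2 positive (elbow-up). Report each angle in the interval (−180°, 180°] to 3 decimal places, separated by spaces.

-149.997 149.998

cos θ_2 = (11.6798−2²−5²)/(2·2·5) = -0.8660; θ_2 = 149.9981° (elbow-up)
β = atan2(-1.0000,3.2680) = -17.0140°; ψ = atan2(2.5001,-2.3300) = 132.9831°
θ_1 = β − ψ = -149.9971°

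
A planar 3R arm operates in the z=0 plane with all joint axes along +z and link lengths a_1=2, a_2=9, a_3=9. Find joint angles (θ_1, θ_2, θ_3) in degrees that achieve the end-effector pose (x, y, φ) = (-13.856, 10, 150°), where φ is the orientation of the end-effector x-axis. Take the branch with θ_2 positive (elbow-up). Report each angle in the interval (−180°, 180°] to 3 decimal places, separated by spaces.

wrist centre = target − a_3·(cos φ, sin φ) = (-6.0618, 5.5000)
cos θ_2 = (66.9951−2²−9²)/(2·2·9) = -0.5001; θ_2 = 120.0091° (elbow-up)
β = atan2(5.5000,-6.0618) = 137.7817°; ψ = atan2(7.7935,-2.5012) = 107.7934°
θ_1 = β − ψ = 29.9884°
θ_3 = φ − θ_1 − θ_2 = 0.0026° (wrapped to (-180°,180°])

29.988 120.009 0.003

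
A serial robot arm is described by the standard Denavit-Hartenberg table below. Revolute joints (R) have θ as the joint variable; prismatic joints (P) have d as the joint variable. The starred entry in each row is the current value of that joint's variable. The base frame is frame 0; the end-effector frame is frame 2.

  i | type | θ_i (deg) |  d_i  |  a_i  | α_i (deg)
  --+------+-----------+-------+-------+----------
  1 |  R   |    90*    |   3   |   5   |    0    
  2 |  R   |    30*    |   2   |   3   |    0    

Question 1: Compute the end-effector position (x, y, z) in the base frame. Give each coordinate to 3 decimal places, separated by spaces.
after link 1: o_1 = (0.0000, 5.0000, 3.0000)
after link 2: o_2 = (-1.5000, 7.5981, 5.0000)

-1.500 7.598 5.000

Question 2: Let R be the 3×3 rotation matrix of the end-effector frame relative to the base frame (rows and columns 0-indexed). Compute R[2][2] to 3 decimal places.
End-effector z-axis (col 2 of R) = (0.0000,0.0000,1.0000)
R[2][2] = 1.0000

1.000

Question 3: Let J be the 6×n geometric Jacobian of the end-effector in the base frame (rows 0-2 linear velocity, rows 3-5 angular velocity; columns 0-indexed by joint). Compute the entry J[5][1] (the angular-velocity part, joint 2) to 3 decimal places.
axis z_1 = (0.0000,0.0000,1.0000); lever o_n−o_1 = (-1.5000,2.5981,2.0000)
cross product → J_v[:, 1] = (-2.5981,-1.5000,0.0000)
J_ω[:, 1] = z_1
entry J[5][1] = 1.0000

1.000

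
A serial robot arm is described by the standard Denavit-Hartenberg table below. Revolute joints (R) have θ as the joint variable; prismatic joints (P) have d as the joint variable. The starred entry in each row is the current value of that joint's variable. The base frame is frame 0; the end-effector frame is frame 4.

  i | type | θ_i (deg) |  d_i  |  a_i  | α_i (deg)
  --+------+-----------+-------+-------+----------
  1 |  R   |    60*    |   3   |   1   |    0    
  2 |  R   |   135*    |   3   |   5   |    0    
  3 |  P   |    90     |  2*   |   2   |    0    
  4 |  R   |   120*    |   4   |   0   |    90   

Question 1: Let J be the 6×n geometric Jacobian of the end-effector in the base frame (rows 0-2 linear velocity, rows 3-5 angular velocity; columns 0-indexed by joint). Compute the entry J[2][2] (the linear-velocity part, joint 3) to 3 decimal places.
prismatic axis z_2 = (0.0000,0.0000,1.0000)
J_v[:, 2] = z_2; J_ω[:, 2] = (0,0,0)
entry J[2][2] = 1.0000

1.000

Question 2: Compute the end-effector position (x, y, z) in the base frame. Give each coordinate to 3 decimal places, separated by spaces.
after link 1: o_1 = (0.5000, 0.8660, 3.0000)
after link 2: o_2 = (-4.3296, -0.4281, 6.0000)
after link 3: o_3 = (-3.8120, -2.3599, 8.0000)
after link 4: o_4 = (-3.8120, -2.3599, 12.0000)

-3.812 -2.360 12.000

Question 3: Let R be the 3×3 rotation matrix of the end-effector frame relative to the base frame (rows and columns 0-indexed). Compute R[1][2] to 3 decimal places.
End-effector z-axis (col 2 of R) = (0.7071,-0.7071,0.0000)
R[1][2] = -0.7071

-0.707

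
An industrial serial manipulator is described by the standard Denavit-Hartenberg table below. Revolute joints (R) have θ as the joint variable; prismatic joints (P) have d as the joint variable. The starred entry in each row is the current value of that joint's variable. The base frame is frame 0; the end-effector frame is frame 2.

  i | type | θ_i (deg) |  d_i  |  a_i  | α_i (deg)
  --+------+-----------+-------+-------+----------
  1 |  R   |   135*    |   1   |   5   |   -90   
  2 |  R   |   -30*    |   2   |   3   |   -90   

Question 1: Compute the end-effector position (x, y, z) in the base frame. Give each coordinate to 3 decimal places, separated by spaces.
-6.787 3.958 2.500

after link 1: o_1 = (-3.5355, 3.5355, 1.0000)
after link 2: o_2 = (-6.7869, 3.9584, 2.5000)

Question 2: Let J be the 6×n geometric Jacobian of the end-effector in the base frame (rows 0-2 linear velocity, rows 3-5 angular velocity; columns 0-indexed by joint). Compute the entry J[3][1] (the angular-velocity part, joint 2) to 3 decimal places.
axis z_1 = (-0.7071,-0.7071,0.0000); lever o_n−o_1 = (-3.2513,0.4229,1.5000)
cross product → J_v[:, 1] = (-1.0607,1.0607,-2.5981)
J_ω[:, 1] = z_1
entry J[3][1] = -0.7071

-0.707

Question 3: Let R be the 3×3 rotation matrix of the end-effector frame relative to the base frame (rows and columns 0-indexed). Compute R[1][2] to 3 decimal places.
End-effector z-axis (col 2 of R) = (-0.3536,0.3536,-0.8660)
R[1][2] = 0.3536

0.354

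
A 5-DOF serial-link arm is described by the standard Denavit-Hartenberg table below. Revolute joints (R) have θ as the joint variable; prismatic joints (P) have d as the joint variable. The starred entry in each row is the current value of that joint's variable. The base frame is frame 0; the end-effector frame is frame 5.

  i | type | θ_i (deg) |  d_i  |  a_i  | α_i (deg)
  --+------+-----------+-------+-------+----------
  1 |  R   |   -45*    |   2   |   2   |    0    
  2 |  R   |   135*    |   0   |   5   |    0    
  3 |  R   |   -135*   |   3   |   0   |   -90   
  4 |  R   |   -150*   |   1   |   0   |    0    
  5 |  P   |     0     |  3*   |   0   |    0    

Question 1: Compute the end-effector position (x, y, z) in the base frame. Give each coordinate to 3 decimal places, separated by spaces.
after link 1: o_1 = (1.4142, -1.4142, 2.0000)
after link 2: o_2 = (1.4142, 3.5858, 2.0000)
after link 3: o_3 = (1.4142, 3.5858, 5.0000)
after link 4: o_4 = (2.1213, 4.2929, 5.0000)
after link 5: o_5 = (4.2426, 6.4142, 5.0000)

4.243 6.414 5.000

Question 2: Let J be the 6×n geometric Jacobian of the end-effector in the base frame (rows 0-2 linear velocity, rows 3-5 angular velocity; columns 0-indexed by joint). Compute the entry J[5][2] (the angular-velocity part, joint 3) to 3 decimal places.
axis z_2 = (0.0000,0.0000,1.0000); lever o_n−o_2 = (2.8284,2.8284,3.0000)
cross product → J_v[:, 2] = (-2.8284,2.8284,0.0000)
J_ω[:, 2] = z_2
entry J[5][2] = 1.0000

1.000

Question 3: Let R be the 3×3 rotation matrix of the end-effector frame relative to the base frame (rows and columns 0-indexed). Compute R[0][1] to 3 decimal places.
0.354

End-effector y-axis (col 1 of R) = (0.3536,-0.3536,0.8660)
R[0][1] = 0.3536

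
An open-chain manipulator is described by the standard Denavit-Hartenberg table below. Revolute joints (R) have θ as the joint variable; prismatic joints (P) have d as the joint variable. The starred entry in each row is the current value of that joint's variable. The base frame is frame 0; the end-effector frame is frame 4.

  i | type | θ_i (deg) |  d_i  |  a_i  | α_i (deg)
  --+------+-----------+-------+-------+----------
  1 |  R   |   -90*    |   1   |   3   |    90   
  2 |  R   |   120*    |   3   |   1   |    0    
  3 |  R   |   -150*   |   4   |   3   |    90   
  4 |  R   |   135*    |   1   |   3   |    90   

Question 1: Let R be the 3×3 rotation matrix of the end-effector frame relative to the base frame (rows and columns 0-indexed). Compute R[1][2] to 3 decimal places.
End-effector z-axis (col 2 of R) = (-0.7071,-0.6124,-0.3536)
R[1][2] = -0.6124

-0.612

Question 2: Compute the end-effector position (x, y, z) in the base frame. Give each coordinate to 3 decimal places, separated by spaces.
-9.121 -2.761 0.561

after link 1: o_1 = (0.0000, -3.0000, 1.0000)
after link 2: o_2 = (-3.0000, -2.5000, 1.8660)
after link 3: o_3 = (-7.0000, -5.0981, 0.3660)
after link 4: o_4 = (-9.1213, -2.7610, 0.5607)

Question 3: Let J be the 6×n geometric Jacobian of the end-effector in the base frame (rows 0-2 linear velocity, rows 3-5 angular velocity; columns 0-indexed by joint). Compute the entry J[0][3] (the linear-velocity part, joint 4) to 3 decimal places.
axis z_3 = (-0.0000,0.5000,-0.8660); lever o_n−o_3 = (-2.1213,2.3371,0.1946)
cross product → J_v[:, 3] = (2.1213,1.8371,1.0607)
J_ω[:, 3] = z_3
entry J[0][3] = 2.1213

2.121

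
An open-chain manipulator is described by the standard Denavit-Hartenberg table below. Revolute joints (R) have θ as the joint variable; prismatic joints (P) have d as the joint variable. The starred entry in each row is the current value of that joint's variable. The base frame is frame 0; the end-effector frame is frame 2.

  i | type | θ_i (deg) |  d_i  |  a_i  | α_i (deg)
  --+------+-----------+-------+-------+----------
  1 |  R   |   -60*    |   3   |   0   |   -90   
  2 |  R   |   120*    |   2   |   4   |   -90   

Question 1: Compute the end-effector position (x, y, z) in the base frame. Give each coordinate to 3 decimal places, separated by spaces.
0.732 2.732 -0.464

after link 1: o_1 = (0.0000, 0.0000, 3.0000)
after link 2: o_2 = (0.7321, 2.7321, -0.4641)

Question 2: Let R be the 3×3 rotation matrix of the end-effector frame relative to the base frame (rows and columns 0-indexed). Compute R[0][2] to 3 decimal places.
-0.433

End-effector z-axis (col 2 of R) = (-0.4330,0.7500,0.5000)
R[0][2] = -0.4330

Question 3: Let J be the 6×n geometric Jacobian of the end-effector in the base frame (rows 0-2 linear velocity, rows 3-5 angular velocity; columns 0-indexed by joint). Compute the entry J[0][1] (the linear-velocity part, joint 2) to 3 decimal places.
-1.732

axis z_1 = (0.8660,0.5000,0.0000); lever o_n−o_1 = (0.7321,2.7321,-3.4641)
cross product → J_v[:, 1] = (-1.7321,3.0000,2.0000)
J_ω[:, 1] = z_1
entry J[0][1] = -1.7321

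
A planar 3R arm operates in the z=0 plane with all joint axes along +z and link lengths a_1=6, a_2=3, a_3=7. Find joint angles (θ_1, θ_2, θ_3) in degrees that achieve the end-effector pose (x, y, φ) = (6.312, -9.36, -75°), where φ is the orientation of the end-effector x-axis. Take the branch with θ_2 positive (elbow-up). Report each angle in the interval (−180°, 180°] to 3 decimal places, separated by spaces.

-60.003 119.991 -134.989

wrist centre = target − a_3·(cos φ, sin φ) = (4.5003, -2.5985)
cos θ_2 = (27.0047−6²−3²)/(2·6·3) = -0.4999; θ_2 = 119.9914° (elbow-up)
β = atan2(-2.5985,4.5003) = -30.0028°; ψ = atan2(2.5983,4.5004) = 30.0000°
θ_1 = β − ψ = -60.0028°
θ_3 = φ − θ_1 − θ_2 = -134.9886° (wrapped to (-180°,180°])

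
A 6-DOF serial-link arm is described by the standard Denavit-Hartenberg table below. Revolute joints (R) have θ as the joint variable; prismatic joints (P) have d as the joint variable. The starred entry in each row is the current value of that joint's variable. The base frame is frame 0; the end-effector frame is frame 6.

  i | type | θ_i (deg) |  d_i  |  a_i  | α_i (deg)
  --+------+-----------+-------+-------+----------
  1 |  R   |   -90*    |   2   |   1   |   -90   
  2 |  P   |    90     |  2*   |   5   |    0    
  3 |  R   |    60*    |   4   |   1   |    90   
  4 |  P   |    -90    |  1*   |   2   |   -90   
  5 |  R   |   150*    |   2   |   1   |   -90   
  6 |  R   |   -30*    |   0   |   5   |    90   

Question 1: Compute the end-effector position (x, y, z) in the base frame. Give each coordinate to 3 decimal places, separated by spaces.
after link 1: o_1 = (0.0000, -1.0000, 2.0000)
after link 2: o_2 = (2.0000, -1.0000, -3.0000)
after link 3: o_3 = (6.0000, -0.1340, -3.5000)
after link 4: o_4 = (4.0000, -0.6340, -4.3660)
after link 5: o_5 = (4.8660, 1.3481, -4.9330)
after link 6: o_6 = (8.6160, 4.5957, -4.3080)

8.616 4.596 -4.308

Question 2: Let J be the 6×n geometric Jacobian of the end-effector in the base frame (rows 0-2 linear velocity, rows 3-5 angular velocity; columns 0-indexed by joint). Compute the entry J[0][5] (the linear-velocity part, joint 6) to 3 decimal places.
2.165

axis z_5 = (0.5000,-0.4330,-0.7500); lever o_n−o_5 = (3.7500,3.2476,0.6250)
cross product → J_v[:, 5] = (2.1651,-3.1250,3.2476)
J_ω[:, 5] = z_5
entry J[0][5] = 2.1651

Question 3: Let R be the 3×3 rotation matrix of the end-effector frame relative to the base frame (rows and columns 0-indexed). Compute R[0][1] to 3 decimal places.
End-effector y-axis (col 1 of R) = (0.5000,-0.4330,-0.7500)
R[0][1] = 0.5000

0.500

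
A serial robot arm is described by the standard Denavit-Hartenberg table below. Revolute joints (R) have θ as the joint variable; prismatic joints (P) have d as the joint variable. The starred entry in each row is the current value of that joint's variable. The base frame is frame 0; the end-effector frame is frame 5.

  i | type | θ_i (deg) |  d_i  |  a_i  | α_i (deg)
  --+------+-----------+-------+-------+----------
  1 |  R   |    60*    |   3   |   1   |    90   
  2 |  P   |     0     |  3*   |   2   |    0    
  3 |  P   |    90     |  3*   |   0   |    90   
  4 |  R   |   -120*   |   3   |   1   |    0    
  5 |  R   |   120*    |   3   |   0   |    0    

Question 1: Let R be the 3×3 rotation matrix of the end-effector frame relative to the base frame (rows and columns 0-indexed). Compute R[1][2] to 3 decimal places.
0.866

End-effector z-axis (col 2 of R) = (0.5000,0.8660,-0.0000)
R[1][2] = 0.8660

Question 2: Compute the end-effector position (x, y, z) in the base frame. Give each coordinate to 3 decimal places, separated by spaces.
8.946 5.227 2.500

after link 1: o_1 = (0.5000, 0.8660, 3.0000)
after link 2: o_2 = (4.0981, 1.0981, 3.0000)
after link 3: o_3 = (6.6962, -0.4019, 3.0000)
after link 4: o_4 = (7.4462, 2.6292, 2.5000)
after link 5: o_5 = (8.9462, 5.2272, 2.5000)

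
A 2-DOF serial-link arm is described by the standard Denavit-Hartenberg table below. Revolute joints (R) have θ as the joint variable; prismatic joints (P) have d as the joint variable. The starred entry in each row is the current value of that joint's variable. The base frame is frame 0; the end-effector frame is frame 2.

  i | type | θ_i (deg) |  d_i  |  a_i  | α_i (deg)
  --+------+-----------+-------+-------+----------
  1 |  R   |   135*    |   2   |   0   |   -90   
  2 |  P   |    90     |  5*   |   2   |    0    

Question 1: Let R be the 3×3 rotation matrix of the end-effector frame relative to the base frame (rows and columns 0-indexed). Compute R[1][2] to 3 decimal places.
End-effector z-axis (col 2 of R) = (-0.7071,-0.7071,0.0000)
R[1][2] = -0.7071

-0.707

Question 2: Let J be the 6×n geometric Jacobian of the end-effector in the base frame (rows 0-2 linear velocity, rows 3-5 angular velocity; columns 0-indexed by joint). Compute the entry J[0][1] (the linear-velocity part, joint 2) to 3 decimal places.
-0.707

prismatic axis z_1 = (-0.7071,-0.7071,0.0000)
J_v[:, 1] = z_1; J_ω[:, 1] = (0,0,0)
entry J[0][1] = -0.7071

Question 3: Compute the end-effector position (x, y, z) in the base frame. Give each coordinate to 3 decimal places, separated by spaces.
after link 1: o_1 = (0.0000, 0.0000, 2.0000)
after link 2: o_2 = (-3.5355, -3.5355, 0.0000)

-3.536 -3.536 0.000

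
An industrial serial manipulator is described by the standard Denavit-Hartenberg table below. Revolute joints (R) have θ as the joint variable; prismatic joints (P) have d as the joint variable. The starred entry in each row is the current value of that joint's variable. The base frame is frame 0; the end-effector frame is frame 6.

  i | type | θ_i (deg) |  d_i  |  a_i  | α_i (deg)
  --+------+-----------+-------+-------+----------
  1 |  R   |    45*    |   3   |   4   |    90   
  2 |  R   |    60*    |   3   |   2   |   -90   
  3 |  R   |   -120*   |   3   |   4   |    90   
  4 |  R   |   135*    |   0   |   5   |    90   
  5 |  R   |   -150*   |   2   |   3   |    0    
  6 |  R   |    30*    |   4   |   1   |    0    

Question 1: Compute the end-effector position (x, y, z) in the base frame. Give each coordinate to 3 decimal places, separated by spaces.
4.964 -9.400 7.813

after link 1: o_1 = (2.8284, 2.8284, 3.0000)
after link 2: o_2 = (5.6569, 1.4142, 4.7321)
after link 3: o_3 = (5.5621, -3.5795, 4.5000)
after link 4: o_4 = (1.8570, -2.9545, 7.7987)
after link 5: o_5 = (4.5218, -5.3324, 7.3044)
after link 6: o_6 = (4.9637, -9.4000, 7.8135)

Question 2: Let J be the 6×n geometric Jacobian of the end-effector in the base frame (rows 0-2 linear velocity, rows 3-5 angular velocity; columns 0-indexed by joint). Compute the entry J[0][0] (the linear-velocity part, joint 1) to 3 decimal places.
axis z_0 = ẑ; lever o_n−o_0 = (4.9637,-9.4000,7.8135)
cross product → J_v[:, 0] = (9.4000,4.9637,-0.0000)
J_ω[:, 0] = z_0
entry J[0][0] = 9.4000

9.400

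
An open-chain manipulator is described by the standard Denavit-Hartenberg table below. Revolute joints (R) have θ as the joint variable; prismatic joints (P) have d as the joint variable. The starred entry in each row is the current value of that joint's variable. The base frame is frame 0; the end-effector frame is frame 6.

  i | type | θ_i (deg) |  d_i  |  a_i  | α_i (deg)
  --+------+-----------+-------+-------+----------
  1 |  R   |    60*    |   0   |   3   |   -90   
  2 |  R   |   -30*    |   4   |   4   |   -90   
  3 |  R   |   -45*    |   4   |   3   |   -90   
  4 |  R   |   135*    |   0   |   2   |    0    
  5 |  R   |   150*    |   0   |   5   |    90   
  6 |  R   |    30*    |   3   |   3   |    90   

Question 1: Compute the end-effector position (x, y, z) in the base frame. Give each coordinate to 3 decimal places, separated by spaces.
3.621 13.076 -6.506

after link 1: o_1 = (1.5000, 2.5981, 0.0000)
after link 2: o_2 = (-0.2321, 7.5981, 2.0000)
after link 3: o_3 = (-0.1506, 11.9818, -0.4034)
after link 4: o_4 = (-0.0712, 10.1194, 0.3213)
after link 5: o_5 = (0.7400, 13.3545, -3.4037)
after link 6: o_6 = (3.6207, 13.0756, -6.5060)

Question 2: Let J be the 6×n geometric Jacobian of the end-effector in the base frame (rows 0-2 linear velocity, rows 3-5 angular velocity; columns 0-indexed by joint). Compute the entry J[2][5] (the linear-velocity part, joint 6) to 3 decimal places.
axis z_5 = (0.3605,-0.7417,-0.5657); lever o_n−o_5 = (2.8807,-0.2789,-3.1022)
cross product → J_v[:, 5] = (2.1431,-0.5113,2.0361)
J_ω[:, 5] = z_5
entry J[2][5] = 2.0361

2.036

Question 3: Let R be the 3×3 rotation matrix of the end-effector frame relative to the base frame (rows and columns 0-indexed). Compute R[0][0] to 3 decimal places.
0.600

End-effector x-axis (col 0 of R) = (0.5998,0.6487,-0.4684)
R[0][0] = 0.5998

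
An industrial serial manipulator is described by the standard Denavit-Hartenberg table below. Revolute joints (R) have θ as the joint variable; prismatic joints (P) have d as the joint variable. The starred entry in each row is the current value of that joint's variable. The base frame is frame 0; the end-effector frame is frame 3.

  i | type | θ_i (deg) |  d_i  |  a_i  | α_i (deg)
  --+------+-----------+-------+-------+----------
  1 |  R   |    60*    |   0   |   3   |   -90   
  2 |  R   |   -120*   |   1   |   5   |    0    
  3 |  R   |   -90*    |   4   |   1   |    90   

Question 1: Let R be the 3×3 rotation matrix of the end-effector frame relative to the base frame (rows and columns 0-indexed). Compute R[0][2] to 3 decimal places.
0.250

End-effector z-axis (col 2 of R) = (0.2500,0.4330,-0.8660)
R[0][2] = 0.2500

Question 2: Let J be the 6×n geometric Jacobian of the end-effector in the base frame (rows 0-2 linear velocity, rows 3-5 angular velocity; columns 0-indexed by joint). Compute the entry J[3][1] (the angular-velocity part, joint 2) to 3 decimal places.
axis z_1 = (-0.8660,0.5000,0.0000); lever o_n−o_1 = (-6.0131,-0.4151,3.8301)
cross product → J_v[:, 1] = (1.9151,3.3170,3.3660)
J_ω[:, 1] = z_1
entry J[3][1] = -0.8660

-0.866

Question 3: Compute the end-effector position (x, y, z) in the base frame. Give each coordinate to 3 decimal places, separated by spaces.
-4.513 2.183 3.830

after link 1: o_1 = (1.5000, 2.5981, 0.0000)
after link 2: o_2 = (-0.6160, 0.9330, 4.3301)
after link 3: o_3 = (-4.5131, 2.1830, 3.8301)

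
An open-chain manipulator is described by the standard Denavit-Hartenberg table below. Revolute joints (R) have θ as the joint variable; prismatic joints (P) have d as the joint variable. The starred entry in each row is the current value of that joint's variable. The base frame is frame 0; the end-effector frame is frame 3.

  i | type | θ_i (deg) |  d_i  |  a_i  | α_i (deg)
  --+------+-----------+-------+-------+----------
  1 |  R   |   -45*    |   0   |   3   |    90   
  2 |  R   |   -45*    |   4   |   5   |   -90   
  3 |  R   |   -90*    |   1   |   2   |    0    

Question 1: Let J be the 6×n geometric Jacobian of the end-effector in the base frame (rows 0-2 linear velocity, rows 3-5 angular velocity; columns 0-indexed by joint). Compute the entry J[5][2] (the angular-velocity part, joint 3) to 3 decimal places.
0.707

axis z_2 = (0.5000,-0.5000,0.7071); lever o_n−o_2 = (-0.9142,-1.9142,0.7071)
cross product → J_v[:, 2] = (1.0000,-1.0000,-1.4142)
J_ω[:, 2] = z_2
entry J[5][2] = 0.7071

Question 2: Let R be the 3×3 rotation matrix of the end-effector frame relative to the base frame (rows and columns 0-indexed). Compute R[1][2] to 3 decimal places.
-0.500

End-effector z-axis (col 2 of R) = (0.5000,-0.5000,0.7071)
R[1][2] = -0.5000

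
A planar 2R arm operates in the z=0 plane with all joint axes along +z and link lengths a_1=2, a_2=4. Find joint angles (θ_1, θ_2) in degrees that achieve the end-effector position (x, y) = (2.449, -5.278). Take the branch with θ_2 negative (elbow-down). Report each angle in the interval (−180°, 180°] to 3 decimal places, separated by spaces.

-44.997 -30.011

cos θ_2 = (33.8549−2²−4²)/(2·2·4) = 0.8659; θ_2 = -30.0109° (elbow-down)
β = atan2(-5.2780,2.4490) = -65.1086°; ψ = atan2(-2.0007,5.4637) = -20.1113°
θ_1 = β − ψ = -44.9973°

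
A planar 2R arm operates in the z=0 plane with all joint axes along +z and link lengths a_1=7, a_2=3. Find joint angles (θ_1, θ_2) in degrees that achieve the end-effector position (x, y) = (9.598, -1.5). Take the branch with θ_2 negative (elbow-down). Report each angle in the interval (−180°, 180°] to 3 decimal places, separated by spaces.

cos θ_2 = (94.3716−7²−3²)/(2·7·3) = 0.8660; θ_2 = -30.0040° (elbow-down)
β = atan2(-1.5000,9.5980) = -8.8825°; ψ = atan2(-1.5002,9.5980) = -8.8836°
θ_1 = β − ψ = 0.0011°

0.001 -30.004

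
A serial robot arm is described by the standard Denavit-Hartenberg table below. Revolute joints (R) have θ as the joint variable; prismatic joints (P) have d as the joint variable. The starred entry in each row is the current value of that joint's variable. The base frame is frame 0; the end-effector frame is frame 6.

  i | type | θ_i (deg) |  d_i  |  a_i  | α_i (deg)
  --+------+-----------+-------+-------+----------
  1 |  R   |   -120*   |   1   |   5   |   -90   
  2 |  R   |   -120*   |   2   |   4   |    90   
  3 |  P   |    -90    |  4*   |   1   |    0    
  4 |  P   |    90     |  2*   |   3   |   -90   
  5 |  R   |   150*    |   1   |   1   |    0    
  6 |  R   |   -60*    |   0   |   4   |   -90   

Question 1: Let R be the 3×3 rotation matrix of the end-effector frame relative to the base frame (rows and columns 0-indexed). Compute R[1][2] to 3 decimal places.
-0.433

End-effector z-axis (col 2 of R) = (-0.2500,-0.4330,-0.8660)
R[1][2] = -0.4330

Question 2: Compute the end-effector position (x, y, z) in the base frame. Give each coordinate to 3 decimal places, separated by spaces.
after link 1: o_1 = (-2.5000, -4.3301, 1.0000)
after link 2: o_2 = (0.2321, -3.5981, 4.4641)
after link 3: o_3 = (1.0981, -0.0981, 2.4641)
after link 4: o_4 = (2.7141, 2.7010, 4.0622)
after link 5: o_5 = (3.1471, 1.4510, 3.5622)
after link 6: o_6 = (1.4151, -1.5490, 5.5622)

1.415 -1.549 5.562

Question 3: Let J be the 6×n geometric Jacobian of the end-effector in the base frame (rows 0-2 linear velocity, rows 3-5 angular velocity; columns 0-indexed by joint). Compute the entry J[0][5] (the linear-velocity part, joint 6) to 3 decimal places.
-1.000

axis z_5 = (0.8660,-0.5000,0.0000); lever o_n−o_5 = (-1.7321,-3.0000,2.0000)
cross product → J_v[:, 5] = (-1.0000,-1.7321,-3.4641)
J_ω[:, 5] = z_5
entry J[0][5] = -1.0000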